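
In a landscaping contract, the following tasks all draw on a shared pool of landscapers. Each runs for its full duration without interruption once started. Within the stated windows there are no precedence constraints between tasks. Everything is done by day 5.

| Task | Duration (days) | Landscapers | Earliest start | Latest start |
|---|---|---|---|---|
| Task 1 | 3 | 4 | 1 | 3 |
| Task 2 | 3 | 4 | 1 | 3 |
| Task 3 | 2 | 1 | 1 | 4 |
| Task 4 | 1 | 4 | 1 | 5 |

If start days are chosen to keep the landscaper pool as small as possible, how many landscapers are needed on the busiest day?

Early-start (Task 1@1, Task 2@1, Task 3@1, Task 4@1) gives peak 13: d1:13  d2:9  d3:8  d4:0  d5:0.
Shift Task 3→4, Task 4→4.
Schedule Task 1@1, Task 2@1, Task 3@4, Task 4@4: d1:8  d2:8  d3:8  d4:5  d5:1 — peak 8.

8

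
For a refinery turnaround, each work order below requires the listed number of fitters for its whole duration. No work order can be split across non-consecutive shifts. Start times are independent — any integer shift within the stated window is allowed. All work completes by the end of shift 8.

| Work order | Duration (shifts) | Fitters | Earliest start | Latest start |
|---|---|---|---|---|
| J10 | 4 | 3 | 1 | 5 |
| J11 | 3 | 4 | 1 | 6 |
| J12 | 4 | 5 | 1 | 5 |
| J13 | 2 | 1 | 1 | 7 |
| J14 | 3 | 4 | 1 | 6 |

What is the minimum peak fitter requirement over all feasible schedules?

Early-start (J10@1, J11@1, J12@1, J13@1, J14@1) gives peak 17: s1:17  s2:17  s3:16  s4:8  s5:0  s6:0  s7:0  s8:0.
Shift J12→4, J14→5.
Schedule J10@1, J11@1, J12@4, J13@1, J14@5: s1:8  s2:8  s3:7  s4:8  s5:9  s6:9  s7:9  s8:0 — peak 9.

9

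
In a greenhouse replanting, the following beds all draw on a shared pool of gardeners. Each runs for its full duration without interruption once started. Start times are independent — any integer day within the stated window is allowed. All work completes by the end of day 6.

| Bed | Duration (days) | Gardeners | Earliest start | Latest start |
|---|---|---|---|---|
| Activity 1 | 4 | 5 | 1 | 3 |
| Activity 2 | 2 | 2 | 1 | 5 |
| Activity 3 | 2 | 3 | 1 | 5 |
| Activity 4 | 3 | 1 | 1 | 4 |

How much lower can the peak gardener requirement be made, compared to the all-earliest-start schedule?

Early-start peak: d1:11  d2:11  d3:6  d4:5  d5:0  d6:0 ⇒ 11.
Leveled (Activity 1@1, Activity 2@5, Activity 3@5, Activity 4@1): d1:6  d2:6  d3:6  d4:5  d5:5  d6:5 ⇒ 6.
Reduction 11 − 6 = 5.

5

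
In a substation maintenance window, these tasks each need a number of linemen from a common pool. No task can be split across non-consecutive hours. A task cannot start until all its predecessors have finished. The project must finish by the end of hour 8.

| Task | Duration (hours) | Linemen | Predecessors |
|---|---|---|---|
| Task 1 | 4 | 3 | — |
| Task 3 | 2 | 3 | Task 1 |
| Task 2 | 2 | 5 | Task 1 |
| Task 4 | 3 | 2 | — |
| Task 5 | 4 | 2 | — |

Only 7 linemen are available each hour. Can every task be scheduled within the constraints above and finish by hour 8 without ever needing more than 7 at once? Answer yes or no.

yes

Schedule Task 1@1, Task 3@5, Task 2@7, Task 4@1, Task 5@1: h1:7  h2:7  h3:7  h4:5  h5:3  h6:3  h7:5  h8:5 — peak 7 ≤ 7.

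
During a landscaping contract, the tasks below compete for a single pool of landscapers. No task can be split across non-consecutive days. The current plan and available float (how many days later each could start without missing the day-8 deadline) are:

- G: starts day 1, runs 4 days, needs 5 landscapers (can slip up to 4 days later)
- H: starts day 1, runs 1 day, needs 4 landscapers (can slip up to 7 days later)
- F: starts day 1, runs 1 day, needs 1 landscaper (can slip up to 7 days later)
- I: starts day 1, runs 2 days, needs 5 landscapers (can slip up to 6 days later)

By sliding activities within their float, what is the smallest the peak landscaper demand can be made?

5

Early-start (G@1, H@1, F@1, I@1) gives peak 15: d1:15  d2:10  d3:5  d4:5  d5:0  d6:0  d7:0  d8:0.
Shift H→5, F→5, I→6.
Schedule G@1, H@5, F@5, I@6: d1:5  d2:5  d3:5  d4:5  d5:5  d6:5  d7:5  d8:0 — peak 5.
Total landscaper-days = 35 over 8 days ⇒ peak ≥ ⌈35/8⌉ = 5, so 5 is optimal.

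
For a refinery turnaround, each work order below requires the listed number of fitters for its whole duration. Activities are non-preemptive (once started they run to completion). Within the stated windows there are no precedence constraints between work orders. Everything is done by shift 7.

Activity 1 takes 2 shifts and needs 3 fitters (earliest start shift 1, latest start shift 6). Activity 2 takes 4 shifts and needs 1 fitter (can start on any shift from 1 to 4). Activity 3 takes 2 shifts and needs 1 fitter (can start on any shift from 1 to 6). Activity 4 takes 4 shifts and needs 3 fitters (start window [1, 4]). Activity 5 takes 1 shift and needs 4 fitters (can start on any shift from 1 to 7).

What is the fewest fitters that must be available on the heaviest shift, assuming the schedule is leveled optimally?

Early-start (Activity 1@1, Activity 2@1, Activity 3@1, Activity 4@1, Activity 5@1) gives peak 12: s1:12  s2:8  s3:4  s4:4  s5:0  s6:0  s7:0.
Shift Activity 3→5, Activity 4→3, Activity 5→7.
Schedule Activity 1@1, Activity 2@1, Activity 3@5, Activity 4@3, Activity 5@7: s1:4  s2:4  s3:4  s4:4  s5:4  s6:4  s7:4 — peak 4.
Total fitter-shifts = 28 over 7 shifts ⇒ peak ≥ ⌈28/7⌉ = 4, so 4 is optimal.

4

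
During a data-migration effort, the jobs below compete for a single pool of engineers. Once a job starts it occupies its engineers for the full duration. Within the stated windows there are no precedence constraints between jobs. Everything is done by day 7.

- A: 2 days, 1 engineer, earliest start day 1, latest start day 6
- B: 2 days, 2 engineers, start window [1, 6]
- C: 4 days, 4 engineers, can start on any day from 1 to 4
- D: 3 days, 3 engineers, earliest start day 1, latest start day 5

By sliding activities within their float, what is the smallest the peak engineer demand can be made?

5

Early-start (A@1, B@1, C@1, D@1) gives peak 10: d1:10  d2:10  d3:7  d4:4  d5:0  d6:0  d7:0.
Shift B→5, D→5.
Schedule A@1, B@5, C@1, D@5: d1:5  d2:5  d3:4  d4:4  d5:5  d6:5  d7:3 — peak 5.
Total engineer-days = 31 over 7 days ⇒ peak ≥ ⌈31/7⌉ = 5, so 5 is optimal.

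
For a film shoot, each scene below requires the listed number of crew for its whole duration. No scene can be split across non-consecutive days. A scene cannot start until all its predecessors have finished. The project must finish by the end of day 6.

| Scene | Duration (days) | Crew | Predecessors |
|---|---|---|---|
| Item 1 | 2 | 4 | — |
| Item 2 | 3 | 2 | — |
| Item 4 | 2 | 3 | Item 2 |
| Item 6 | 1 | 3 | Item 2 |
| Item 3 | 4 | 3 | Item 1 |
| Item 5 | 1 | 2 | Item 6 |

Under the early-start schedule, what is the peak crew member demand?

Early-start schedule: Item 1@1, Item 2@1, Item 4@4, Item 6@4, Item 3@3, Item 5@5.
Load per day: day 1: 6, day 2: 6, day 3: 5, day 4: 9, day 5: 8, day 6: 3.
Peak is 9.

9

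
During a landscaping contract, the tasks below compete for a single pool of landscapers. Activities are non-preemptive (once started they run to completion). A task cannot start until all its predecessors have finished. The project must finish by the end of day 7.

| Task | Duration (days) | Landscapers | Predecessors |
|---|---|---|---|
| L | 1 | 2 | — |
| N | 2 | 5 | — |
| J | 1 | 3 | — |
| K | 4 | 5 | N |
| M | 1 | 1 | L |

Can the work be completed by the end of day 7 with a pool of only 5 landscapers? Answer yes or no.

Total landscaper-days = 36; over 7 days the average is 36/7 > 5, so some day must exceed 5.

no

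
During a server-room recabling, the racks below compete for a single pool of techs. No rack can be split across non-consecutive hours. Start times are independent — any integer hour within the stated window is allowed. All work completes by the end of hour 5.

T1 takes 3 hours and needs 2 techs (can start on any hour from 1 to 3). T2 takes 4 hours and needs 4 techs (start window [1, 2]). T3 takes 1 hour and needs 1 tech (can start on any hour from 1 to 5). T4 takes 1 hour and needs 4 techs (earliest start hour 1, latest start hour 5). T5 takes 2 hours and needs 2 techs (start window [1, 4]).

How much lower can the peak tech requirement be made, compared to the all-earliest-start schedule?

Early-start peak: h1:13  h2:8  h3:6  h4:4  h5:0 ⇒ 13.
Leveled (T1@1, T2@1, T3@1, T4@5, T5@4): h1:7  h2:6  h3:6  h4:6  h5:6 ⇒ 7.
Reduction 13 − 7 = 6.

6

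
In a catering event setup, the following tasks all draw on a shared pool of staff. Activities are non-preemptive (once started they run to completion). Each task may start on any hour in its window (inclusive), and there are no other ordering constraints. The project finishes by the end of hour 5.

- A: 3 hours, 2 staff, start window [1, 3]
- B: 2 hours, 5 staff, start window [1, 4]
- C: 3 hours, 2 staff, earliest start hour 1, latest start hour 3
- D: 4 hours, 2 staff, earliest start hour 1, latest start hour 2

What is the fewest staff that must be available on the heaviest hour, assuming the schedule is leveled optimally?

7

Early-start (A@1, B@1, C@1, D@1) gives peak 11: h1:11  h2:11  h3:6  h4:2  h5:0.
Shift B→4.
Schedule A@1, B@4, C@1, D@1: h1:6  h2:6  h3:6  h4:7  h5:5 — peak 7.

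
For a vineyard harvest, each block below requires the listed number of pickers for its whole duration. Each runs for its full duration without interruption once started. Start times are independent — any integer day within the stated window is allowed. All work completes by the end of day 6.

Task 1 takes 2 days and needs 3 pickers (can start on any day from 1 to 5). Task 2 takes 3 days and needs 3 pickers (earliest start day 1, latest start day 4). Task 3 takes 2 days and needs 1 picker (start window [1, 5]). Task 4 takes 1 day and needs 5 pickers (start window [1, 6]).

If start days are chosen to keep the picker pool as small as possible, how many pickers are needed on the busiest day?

Early-start (Task 1@1, Task 2@1, Task 3@1, Task 4@1) gives peak 12: d1:12  d2:7  d3:3  d4:0  d5:0  d6:0.
Shift Task 2→3, Task 4→6.
Schedule Task 1@1, Task 2@3, Task 3@1, Task 4@6: d1:4  d2:4  d3:3  d4:3  d5:3  d6:5 — peak 5.

5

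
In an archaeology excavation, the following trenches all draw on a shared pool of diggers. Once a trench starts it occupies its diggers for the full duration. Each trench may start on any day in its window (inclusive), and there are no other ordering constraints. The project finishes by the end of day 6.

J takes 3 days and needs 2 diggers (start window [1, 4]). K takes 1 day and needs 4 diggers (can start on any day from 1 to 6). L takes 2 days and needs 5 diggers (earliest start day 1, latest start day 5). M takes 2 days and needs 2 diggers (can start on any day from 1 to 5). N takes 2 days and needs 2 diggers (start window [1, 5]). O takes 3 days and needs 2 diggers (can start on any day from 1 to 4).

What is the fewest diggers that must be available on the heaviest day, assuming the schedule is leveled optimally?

Early-start (J@1, K@1, L@1, M@1, N@1, O@1) gives peak 17: d1:17  d2:13  d3:4  d4:0  d5:0  d6:0.
Shift K→4, L→5, N→3.
Schedule J@1, K@4, L@5, M@1, N@3, O@1: d1:6  d2:6  d3:6  d4:6  d5:5  d6:5 — peak 6.
Total digger-days = 34 over 6 days ⇒ peak ≥ ⌈34/6⌉ = 6, so 6 is optimal.

6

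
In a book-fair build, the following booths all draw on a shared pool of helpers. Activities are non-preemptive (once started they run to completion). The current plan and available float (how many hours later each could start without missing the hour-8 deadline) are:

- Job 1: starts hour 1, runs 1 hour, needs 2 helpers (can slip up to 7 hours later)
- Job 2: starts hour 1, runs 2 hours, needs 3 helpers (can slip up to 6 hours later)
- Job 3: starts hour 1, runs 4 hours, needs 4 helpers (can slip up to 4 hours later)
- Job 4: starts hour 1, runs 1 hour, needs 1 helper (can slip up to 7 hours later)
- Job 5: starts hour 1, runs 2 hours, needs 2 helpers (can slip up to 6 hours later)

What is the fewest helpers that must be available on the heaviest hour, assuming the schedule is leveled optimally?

4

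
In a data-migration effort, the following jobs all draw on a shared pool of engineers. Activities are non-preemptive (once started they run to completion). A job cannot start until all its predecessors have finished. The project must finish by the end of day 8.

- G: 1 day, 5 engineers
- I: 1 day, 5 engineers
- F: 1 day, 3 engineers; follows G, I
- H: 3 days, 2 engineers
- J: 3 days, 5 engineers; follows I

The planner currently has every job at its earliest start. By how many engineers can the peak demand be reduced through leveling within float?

Early-start peak: d1:12  d2:10  d3:7  d4:5  d5:0  d6:0  d7:0  d8:0 ⇒ 12.
Leveled (G@1, I@2, F@3, H@3, J@6): d1:5  d2:5  d3:5  d4:2  d5:2  d6:5  d7:5  d8:5 ⇒ 5.
Reduction 12 − 5 = 7.

7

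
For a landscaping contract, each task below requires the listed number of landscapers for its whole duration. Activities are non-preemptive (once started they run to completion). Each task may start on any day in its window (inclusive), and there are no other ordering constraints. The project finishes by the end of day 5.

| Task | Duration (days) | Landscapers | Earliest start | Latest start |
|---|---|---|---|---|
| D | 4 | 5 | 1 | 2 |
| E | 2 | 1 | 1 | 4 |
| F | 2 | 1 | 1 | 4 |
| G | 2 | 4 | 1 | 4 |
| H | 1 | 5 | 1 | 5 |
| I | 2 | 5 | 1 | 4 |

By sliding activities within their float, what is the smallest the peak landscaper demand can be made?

11

Early-start (D@1, E@1, F@1, G@1, H@1, I@1) gives peak 21: d1:21  d2:16  d3:5  d4:5  d5:0.
Shift H→3, I→4.
Schedule D@1, E@1, F@1, G@1, H@3, I@4: d1:11  d2:11  d3:10  d4:10  d5:5 — peak 11.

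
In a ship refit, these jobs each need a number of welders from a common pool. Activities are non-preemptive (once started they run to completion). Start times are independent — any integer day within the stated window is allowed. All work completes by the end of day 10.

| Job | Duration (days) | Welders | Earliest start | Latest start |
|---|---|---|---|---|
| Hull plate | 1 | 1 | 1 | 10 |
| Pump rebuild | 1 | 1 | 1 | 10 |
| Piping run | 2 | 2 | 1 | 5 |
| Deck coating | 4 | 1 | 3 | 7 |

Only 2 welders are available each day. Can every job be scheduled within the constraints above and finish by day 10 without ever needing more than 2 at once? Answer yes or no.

Schedule Hull plate@1, Pump rebuild@1, Piping run@2, Deck coating@4: d1:2  d2:2  d3:2  d4:1  d5:1  d6:1  d7:1  d8:0  d9:0  d10:0 — peak 2 ≤ 2.

yes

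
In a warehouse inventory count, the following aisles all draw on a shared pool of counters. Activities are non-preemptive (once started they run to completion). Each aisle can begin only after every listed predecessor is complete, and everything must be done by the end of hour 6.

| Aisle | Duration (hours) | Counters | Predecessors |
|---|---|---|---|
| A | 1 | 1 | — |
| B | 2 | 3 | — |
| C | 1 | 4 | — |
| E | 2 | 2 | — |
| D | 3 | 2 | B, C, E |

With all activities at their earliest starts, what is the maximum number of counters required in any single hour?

Early-start schedule: A@1, B@1, C@1, E@1, D@3.
Load per hour: hour 1: 10, hour 2: 5, hour 3: 2, hour 4: 2, hour 5: 2, hour 6: 0.
Peak is 10.

10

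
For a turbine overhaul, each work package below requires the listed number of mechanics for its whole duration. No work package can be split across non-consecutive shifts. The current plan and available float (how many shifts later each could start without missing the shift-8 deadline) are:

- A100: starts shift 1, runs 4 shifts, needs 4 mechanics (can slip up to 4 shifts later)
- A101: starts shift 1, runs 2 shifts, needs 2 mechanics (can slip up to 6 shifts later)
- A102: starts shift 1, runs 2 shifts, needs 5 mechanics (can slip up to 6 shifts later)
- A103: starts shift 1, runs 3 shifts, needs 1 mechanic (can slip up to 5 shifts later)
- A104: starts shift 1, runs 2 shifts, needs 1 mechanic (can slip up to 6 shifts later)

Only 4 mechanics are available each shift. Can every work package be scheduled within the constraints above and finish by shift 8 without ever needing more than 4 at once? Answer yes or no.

no

Total mechanic-shifts = 35; over 8 shifts the average is 35/8 > 4, so some shift must exceed 4.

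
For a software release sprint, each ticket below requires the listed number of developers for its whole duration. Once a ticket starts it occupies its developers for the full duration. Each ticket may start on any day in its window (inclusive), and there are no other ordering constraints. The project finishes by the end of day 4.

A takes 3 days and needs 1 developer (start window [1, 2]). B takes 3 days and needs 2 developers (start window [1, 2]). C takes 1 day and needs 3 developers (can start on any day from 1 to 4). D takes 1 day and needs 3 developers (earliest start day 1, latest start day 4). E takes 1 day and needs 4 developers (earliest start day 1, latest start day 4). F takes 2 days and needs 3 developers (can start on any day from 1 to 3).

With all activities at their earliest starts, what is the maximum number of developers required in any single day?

16

Early-start schedule: A@1, B@1, C@1, D@1, E@1, F@1.
Load per day: day 1: 16, day 2: 6, day 3: 3, day 4: 0.
Peak is 16.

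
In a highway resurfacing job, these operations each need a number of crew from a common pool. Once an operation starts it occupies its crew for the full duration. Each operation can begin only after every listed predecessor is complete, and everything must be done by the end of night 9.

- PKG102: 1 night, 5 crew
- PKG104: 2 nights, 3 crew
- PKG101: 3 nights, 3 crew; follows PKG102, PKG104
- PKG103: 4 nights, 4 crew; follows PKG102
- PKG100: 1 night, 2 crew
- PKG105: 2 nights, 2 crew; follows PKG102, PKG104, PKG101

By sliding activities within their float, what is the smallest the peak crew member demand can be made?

Early-start (PKG102@1, PKG104@1, PKG101@3, PKG103@2, PKG100@1, PKG105@6) gives peak 10: n1:10  n2:7  n3:7  n4:7  n5:7  n6:2  n7:2  n8:0  n9:0.
Shift PKG104→2, PKG101→4, PKG105→7.
Schedule PKG102@1, PKG104@2, PKG101@4, PKG103@2, PKG100@1, PKG105@7: n1:7  n2:7  n3:7  n4:7  n5:7  n6:3  n7:2  n8:2  n9:0 — peak 7.

7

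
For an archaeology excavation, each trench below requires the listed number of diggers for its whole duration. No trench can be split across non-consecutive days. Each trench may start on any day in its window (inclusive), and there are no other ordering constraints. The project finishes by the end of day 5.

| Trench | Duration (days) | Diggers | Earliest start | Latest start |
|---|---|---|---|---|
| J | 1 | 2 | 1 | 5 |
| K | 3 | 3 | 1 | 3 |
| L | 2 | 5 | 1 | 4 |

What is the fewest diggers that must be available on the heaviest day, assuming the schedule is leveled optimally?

5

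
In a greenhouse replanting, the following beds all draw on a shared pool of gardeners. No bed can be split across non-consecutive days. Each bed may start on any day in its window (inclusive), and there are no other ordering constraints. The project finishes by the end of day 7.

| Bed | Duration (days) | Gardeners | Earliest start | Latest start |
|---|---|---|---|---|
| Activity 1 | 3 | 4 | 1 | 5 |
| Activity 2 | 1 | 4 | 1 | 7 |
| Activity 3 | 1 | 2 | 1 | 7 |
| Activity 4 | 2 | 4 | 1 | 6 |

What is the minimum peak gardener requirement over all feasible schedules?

4

Early-start (Activity 1@1, Activity 2@1, Activity 3@1, Activity 4@1) gives peak 14: d1:14  d2:8  d3:4  d4:0  d5:0  d6:0  d7:0.
Shift Activity 2→4, Activity 3→5, Activity 4→6.
Schedule Activity 1@1, Activity 2@4, Activity 3@5, Activity 4@6: d1:4  d2:4  d3:4  d4:4  d5:2  d6:4  d7:4 — peak 4.
Total gardener-days = 26 over 7 days ⇒ peak ≥ ⌈26/7⌉ = 4, so 4 is optimal.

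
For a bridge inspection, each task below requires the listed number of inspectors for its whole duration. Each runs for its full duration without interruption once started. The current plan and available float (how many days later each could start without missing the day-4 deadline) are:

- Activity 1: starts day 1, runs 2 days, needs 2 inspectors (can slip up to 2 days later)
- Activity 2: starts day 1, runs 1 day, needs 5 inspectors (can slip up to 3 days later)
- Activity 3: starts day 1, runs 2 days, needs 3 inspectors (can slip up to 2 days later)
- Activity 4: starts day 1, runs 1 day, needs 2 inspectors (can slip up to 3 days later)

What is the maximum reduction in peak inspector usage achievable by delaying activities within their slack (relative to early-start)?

Early-start peak: d1:12  d2:5  d3:0  d4:0 ⇒ 12.
Leveled (Activity 1@1, Activity 2@3, Activity 3@1, Activity 4@4): d1:5  d2:5  d3:5  d4:2 ⇒ 5.
Reduction 12 − 5 = 7.

7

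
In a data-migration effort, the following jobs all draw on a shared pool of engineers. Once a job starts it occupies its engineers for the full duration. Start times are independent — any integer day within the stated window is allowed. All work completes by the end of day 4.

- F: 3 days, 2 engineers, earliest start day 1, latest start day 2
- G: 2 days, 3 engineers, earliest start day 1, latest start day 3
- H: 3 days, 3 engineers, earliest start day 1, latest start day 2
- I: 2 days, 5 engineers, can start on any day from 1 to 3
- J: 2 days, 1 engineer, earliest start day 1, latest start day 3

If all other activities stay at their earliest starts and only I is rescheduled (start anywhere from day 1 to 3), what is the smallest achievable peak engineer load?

I@1: d1:14  d2:14  d3:5  d4:0 → peak 14
I@2: d1:9  d2:14  d3:10  d4:0 → peak 14
I@3: d1:9  d2:9  d3:10  d4:5 → peak 10
Best is I@3, peak 10.

10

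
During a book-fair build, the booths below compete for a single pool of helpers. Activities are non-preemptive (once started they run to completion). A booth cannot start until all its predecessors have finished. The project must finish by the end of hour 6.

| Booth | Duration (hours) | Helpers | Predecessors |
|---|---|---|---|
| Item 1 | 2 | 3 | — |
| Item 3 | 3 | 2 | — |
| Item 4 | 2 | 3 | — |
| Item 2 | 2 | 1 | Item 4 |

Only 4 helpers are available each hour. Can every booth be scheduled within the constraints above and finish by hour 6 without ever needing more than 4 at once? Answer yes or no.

no

The minimum achievable peak is 5; 4 < 5, so no feasible schedule stays within the cap.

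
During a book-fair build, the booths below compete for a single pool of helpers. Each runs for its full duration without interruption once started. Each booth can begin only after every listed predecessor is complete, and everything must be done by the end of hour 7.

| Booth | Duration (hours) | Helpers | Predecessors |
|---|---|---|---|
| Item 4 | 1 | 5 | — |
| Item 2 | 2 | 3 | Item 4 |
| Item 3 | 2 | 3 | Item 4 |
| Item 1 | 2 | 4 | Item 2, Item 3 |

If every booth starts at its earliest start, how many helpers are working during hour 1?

At early start, hour 1 has: Item 4.
Demand: 5 = 5.

5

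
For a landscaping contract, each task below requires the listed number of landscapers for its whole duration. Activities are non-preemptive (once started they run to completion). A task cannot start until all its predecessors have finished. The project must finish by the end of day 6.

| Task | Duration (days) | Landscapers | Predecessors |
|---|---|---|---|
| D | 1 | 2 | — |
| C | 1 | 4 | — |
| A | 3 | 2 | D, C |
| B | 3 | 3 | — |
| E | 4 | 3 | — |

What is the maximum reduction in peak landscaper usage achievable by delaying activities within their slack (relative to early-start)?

Early-start peak: d1:12  d2:8  d3:8  d4:5  d5:0  d6:0 ⇒ 12.
Leveled (D@1, C@2, A@4, B@1, E@3): d1:5  d2:7  d3:6  d4:5  d5:5  d6:5 ⇒ 7.
Reduction 12 − 7 = 5.

5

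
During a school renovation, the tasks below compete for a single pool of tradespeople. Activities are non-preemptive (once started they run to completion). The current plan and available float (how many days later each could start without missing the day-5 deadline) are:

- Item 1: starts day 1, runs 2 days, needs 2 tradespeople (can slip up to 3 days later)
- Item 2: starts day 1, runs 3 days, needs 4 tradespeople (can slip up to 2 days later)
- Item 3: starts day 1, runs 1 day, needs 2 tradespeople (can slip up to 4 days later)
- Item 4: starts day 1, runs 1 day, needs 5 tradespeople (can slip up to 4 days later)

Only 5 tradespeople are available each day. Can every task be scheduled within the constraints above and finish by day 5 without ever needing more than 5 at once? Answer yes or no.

no

The minimum achievable peak is 6; 5 < 6, so no feasible schedule stays within the cap.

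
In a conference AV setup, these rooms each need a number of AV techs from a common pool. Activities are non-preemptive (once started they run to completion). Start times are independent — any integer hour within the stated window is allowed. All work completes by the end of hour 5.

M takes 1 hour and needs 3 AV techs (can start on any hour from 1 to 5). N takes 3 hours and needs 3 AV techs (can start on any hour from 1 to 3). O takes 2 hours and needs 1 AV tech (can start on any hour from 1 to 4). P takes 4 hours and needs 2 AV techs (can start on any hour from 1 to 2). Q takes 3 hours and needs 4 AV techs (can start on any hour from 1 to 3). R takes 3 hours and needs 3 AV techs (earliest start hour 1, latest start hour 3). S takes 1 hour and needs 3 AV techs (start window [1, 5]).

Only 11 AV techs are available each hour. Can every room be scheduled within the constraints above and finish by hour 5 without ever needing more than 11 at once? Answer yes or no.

no

The minimum achievable peak is 12; 11 < 12, so no feasible schedule stays within the cap.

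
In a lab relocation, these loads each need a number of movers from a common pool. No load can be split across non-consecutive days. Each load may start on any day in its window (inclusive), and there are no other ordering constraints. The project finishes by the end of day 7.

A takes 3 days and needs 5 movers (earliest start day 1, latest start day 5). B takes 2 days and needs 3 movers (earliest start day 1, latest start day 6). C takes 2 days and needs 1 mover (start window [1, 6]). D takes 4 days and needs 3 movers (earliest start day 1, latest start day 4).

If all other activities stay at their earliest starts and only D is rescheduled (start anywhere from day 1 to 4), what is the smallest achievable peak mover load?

D@1: d1:12  d2:12  d3:8  d4:3  d5:0  d6:0  d7:0 → peak 12
D@2: d1:9  d2:12  d3:8  d4:3  d5:3  d6:0  d7:0 → peak 12
D@3: d1:9  d2:9  d3:8  d4:3  d5:3  d6:3  d7:0 → peak 9
D@4: d1:9  d2:9  d3:5  d4:3  d5:3  d6:3  d7:3 → peak 9
Best is D@3, peak 9.

9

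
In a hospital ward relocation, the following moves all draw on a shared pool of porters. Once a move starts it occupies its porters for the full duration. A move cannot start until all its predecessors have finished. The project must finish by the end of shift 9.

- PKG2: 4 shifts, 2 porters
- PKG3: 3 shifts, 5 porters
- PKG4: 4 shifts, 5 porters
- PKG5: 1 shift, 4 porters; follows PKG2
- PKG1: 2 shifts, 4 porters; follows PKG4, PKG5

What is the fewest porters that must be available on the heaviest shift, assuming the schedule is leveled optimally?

9

Early-start (PKG2@1, PKG3@1, PKG4@1, PKG5@5, PKG1@6) gives peak 12: s1:12  s2:12  s3:12  s4:7  s5:4  s6:4  s7:4  s8:0  s9:0.
Shift PKG4→4, PKG1→8.
Schedule PKG2@1, PKG3@1, PKG4@4, PKG5@5, PKG1@8: s1:7  s2:7  s3:7  s4:7  s5:9  s6:5  s7:5  s8:4  s9:4 — peak 9.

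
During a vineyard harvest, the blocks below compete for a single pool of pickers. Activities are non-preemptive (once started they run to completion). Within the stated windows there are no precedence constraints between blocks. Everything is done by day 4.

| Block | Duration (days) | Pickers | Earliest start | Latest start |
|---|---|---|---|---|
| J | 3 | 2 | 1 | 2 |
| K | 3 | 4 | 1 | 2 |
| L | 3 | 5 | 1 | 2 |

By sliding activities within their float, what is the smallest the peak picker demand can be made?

11

Schedule J@1, K@1, L@1: d1:11  d2:11  d3:11  d4:0 — peak 11.
No arrangement of the 8 feasible schedules does better.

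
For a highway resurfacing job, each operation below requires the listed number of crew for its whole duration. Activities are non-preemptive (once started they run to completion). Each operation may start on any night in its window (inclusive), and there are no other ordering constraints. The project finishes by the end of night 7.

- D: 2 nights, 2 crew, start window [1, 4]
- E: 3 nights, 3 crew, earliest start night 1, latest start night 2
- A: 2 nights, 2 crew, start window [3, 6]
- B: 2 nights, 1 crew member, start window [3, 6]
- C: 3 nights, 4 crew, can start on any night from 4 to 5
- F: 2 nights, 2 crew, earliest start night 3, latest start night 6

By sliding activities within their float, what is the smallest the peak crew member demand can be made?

6

Early-start (D@1, E@1, A@3, B@3, C@4, F@3) gives peak 9: n1:5  n2:5  n3:8  n4:9  n5:4  n6:4  n7:0.
Shift C→5, F→4.
Schedule D@1, E@1, A@3, B@3, C@5, F@4: n1:5  n2:5  n3:6  n4:5  n5:6  n6:4  n7:4 — peak 6.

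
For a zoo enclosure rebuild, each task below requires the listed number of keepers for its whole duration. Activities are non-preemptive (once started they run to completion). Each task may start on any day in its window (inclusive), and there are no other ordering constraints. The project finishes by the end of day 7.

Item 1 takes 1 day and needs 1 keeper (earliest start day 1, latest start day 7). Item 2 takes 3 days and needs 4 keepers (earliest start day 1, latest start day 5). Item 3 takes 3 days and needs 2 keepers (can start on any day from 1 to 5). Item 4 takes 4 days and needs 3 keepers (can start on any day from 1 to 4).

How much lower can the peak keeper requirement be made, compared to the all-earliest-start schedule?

Early-start peak: d1:10  d2:9  d3:9  d4:3  d5:0  d6:0  d7:0 ⇒ 10.
Leveled (Item 1@1, Item 2@1, Item 3@4, Item 4@4): d1:5  d2:4  d3:4  d4:5  d5:5  d6:5  d7:3 ⇒ 5.
Reduction 10 − 5 = 5.

5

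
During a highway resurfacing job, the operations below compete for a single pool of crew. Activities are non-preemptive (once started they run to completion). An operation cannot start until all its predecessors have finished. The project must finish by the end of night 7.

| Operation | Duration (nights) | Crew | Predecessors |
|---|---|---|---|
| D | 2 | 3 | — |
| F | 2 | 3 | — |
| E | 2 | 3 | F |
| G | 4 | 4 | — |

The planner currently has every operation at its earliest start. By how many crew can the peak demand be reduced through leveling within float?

Early-start peak: n1:10  n2:10  n3:7  n4:7  n5:0  n6:0  n7:0 ⇒ 10.
Leveled (D@1, F@1, E@3, G@3): n1:6  n2:6  n3:7  n4:7  n5:4  n6:4  n7:0 ⇒ 7.
Reduction 10 − 7 = 3.

3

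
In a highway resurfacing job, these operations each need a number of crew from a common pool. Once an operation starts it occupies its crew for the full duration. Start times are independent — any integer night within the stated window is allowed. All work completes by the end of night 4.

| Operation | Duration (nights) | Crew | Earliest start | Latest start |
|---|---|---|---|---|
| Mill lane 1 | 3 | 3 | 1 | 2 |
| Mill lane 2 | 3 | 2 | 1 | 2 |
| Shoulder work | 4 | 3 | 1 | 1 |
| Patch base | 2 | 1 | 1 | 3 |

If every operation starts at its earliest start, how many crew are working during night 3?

8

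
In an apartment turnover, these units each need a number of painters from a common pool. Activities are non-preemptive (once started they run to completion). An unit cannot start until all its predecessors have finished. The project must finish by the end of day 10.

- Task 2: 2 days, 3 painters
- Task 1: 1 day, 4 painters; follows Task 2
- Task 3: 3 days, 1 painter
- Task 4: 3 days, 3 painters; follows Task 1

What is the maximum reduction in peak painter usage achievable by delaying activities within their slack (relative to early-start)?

1

Early-start peak: d1:4  d2:4  d3:5  d4:3  d5:3  d6:3  d7:0  d8:0  d9:0  d10:0 ⇒ 5.
Leveled (Task 2@1, Task 1@3, Task 3@4, Task 4@4): d1:3  d2:3  d3:4  d4:4  d5:4  d6:4  d7:0  d8:0  d9:0  d10:0 ⇒ 4.
Reduction 5 − 4 = 1.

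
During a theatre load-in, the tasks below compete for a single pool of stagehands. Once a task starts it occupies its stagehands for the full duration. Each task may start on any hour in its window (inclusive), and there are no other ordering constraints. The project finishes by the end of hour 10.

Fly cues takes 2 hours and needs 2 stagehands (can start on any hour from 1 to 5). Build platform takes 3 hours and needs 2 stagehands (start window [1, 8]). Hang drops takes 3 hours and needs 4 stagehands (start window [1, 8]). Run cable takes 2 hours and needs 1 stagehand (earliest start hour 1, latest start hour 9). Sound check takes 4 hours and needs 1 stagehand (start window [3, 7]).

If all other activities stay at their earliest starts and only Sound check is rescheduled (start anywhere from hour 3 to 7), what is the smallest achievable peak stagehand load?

Sound check@3: h1:9  h2:9  h3:7  h4:1  h5:1  h6:1  h7:0  h8:0  h9:0  h10:0 → peak 9
Sound check@4: h1:9  h2:9  h3:6  h4:1  h5:1  h6:1  h7:1  h8:0  h9:0  h10:0 → peak 9
Sound check@5: h1:9  h2:9  h3:6  h4:0  h5:1  h6:1  h7:1  h8:1  h9:0  h10:0 → peak 9
Sound check@6: h1:9  h2:9  h3:6  h4:0  h5:0  h6:1  h7:1  h8:1  h9:1  h10:0 → peak 9
Sound check@7: h1:9  h2:9  h3:6  h4:0  h5:0  h6:0  h7:1  h8:1  h9:1  h10:1 → peak 9
Best is Sound check@3, peak 9.

9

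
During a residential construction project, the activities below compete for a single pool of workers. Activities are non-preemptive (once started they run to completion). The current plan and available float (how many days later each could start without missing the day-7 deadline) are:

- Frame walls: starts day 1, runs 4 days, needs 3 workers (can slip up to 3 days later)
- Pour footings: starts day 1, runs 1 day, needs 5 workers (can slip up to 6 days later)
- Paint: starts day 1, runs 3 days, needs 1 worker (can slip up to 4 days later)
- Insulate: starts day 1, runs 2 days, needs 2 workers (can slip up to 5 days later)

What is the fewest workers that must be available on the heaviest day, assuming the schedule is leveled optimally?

5

Early-start (Frame walls@1, Pour footings@1, Paint@1, Insulate@1) gives peak 11: d1:11  d2:6  d3:4  d4:3  d5:0  d6:0  d7:0.
Shift Pour footings→5, Insulate→6.
Schedule Frame walls@1, Pour footings@5, Paint@1, Insulate@6: d1:4  d2:4  d3:4  d4:3  d5:5  d6:2  d7:2 — peak 5.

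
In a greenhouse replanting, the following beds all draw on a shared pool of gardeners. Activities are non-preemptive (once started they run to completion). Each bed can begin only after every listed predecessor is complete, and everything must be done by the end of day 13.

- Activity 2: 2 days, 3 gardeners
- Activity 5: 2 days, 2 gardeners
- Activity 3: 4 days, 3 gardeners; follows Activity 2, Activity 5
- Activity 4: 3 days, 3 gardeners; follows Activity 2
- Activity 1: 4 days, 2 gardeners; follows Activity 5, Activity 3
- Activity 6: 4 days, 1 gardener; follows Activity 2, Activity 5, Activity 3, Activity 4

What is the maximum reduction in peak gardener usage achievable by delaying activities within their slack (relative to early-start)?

1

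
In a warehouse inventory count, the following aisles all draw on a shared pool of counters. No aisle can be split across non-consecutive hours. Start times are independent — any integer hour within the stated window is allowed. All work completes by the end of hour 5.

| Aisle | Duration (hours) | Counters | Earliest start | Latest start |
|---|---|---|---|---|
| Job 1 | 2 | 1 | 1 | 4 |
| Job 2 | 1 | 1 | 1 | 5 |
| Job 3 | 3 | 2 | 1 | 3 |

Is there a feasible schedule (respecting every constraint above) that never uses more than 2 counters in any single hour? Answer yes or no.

Schedule Job 1@1, Job 2@1, Job 3@3: h1:2  h2:1  h3:2  h4:2  h5:2 — peak 2 ≤ 2.

yes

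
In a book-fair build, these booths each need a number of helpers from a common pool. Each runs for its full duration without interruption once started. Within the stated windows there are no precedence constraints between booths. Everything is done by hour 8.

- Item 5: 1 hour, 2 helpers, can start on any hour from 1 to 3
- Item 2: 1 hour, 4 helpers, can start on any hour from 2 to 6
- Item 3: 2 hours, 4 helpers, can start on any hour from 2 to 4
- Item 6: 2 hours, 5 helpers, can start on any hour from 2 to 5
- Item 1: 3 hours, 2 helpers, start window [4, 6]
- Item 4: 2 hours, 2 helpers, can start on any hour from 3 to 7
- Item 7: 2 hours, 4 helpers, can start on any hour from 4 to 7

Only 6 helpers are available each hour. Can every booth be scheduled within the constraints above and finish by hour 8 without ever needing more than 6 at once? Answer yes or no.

Schedule Item 5@1, Item 2@6, Item 3@4, Item 6@2, Item 1@4, Item 4@7, Item 7@7: h1:2  h2:5  h3:5  h4:6  h5:6  h6:6  h7:6  h8:6 — peak 6 ≤ 6.

yes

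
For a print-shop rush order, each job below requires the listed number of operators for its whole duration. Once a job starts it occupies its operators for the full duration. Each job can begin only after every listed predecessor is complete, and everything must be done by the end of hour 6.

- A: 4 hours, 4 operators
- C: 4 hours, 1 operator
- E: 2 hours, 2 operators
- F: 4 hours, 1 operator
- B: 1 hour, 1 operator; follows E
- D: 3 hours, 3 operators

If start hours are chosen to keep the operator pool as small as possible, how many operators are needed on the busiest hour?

9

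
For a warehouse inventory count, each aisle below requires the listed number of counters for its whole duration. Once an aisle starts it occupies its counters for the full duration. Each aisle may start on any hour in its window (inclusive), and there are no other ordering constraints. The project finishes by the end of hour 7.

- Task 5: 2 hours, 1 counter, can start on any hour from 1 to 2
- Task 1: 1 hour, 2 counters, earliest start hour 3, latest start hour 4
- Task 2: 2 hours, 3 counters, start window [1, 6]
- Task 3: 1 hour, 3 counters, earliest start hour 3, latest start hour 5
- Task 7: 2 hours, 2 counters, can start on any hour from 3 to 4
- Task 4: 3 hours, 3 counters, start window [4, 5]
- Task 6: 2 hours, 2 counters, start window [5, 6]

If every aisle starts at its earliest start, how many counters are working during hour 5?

5

At early start, hour 5 has: Task 4, Task 6.
Demand: 3 + 2 = 5.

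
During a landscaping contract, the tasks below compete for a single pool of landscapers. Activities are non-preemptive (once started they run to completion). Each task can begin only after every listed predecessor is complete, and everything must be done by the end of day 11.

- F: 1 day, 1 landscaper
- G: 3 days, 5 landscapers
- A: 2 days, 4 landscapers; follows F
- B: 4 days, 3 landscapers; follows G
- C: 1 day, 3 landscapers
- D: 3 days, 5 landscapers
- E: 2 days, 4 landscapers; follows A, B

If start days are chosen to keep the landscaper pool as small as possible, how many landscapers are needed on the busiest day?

Early-start (F@1, G@1, A@2, B@4, C@1, D@1, E@8) gives peak 14: d1:14  d2:14  d3:14  d4:3  d5:3  d6:3  d7:3  d8:4  d9:4  d10:0  d11:0.
Shift A→4, C→2, D→6, E→9.
Schedule F@1, G@1, A@4, B@4, C@2, D@6, E@9: d1:6  d2:8  d3:5  d4:7  d5:7  d6:8  d7:8  d8:5  d9:4  d10:4  d11:0 — peak 8.

8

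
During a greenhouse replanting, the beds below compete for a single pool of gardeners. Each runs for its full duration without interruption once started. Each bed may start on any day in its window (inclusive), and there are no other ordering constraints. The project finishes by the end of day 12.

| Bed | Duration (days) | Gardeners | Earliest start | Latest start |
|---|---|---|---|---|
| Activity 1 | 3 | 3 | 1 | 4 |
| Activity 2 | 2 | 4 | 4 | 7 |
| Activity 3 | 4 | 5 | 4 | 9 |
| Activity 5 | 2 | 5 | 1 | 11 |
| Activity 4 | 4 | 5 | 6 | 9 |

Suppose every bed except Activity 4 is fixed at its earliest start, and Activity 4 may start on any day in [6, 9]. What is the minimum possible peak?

9

Activity 4@6: d1:8  d2:8  d3:3  d4:9  d5:9  d6:10  d7:10  d8:5  d9:5  d10:0  d11:0  d12:0 → peak 10
Activity 4@7: d1:8  d2:8  d3:3  d4:9  d5:9  d6:5  d7:10  d8:5  d9:5  d10:5  d11:0  d12:0 → peak 10
Activity 4@8: d1:8  d2:8  d3:3  d4:9  d5:9  d6:5  d7:5  d8:5  d9:5  d10:5  d11:5  d12:0 → peak 9
Activity 4@9: d1:8  d2:8  d3:3  d4:9  d5:9  d6:5  d7:5  d8:0  d9:5  d10:5  d11:5  d12:5 → peak 9
Best is Activity 4@8, peak 9.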